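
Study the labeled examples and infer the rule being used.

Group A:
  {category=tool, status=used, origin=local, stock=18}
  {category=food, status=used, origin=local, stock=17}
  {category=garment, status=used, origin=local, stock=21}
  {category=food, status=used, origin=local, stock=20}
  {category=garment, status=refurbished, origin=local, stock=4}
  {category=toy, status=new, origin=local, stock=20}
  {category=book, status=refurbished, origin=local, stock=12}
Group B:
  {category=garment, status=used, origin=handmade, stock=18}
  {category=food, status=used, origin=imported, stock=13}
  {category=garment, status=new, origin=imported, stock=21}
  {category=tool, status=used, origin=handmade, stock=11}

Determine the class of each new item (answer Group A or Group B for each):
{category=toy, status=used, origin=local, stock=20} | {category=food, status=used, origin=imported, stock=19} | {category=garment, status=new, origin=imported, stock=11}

Group A, Group B, Group B

Looking at the examples, the only property every 'Group A' case has and every 'Group B' case lacks is: origin is local.
{category=toy, status=used, origin=local, stock=20}: origin is local — has this property, so Group A.
{category=food, status=used, origin=imported, stock=19}: origin is imported — lacks this property, so Group B.
{category=garment, status=new, origin=imported, stock=11}: origin is imported — lacks this property, so Group B.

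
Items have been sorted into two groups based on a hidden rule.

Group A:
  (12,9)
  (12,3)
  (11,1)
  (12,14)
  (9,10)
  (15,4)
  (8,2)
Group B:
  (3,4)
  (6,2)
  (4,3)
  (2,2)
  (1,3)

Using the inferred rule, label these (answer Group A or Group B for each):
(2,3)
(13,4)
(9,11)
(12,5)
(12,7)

Group B, Group A, Group A, Group A, Group A

The simplest hypothesis consistent with all the labels is: sum ≥ 10.
(2,3): 2+3 = 5, fails this test → Group B. (13,4): 13+4 = 17, meets the rule → Group A. (9,11): 9+11 = 20, meets the rule → Group A. (12,5): 12+5 = 17, meets the rule → Group A. (12,7): 12+7 = 19, meets the rule → Group A.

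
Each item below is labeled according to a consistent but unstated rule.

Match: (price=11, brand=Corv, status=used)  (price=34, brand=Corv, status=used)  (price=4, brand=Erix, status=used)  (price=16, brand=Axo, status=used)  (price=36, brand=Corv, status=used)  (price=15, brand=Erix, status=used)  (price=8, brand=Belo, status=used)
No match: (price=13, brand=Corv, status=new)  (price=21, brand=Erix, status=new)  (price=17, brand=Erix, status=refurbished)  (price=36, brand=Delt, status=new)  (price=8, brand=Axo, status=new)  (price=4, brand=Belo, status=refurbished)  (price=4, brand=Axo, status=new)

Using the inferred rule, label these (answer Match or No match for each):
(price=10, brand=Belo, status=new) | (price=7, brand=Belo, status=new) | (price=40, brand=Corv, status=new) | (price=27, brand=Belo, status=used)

All 'Match' examples share one property — status is used — and every 'No match' example lacks it.
(price=10, brand=Belo, status=new) — status is new, hence No match.
(price=7, brand=Belo, status=new) — status is new, hence No match.
(price=40, brand=Corv, status=new) — status is new, hence No match.
(price=27, brand=Belo, status=used) — status is used, hence Match.

No match, No match, No match, Match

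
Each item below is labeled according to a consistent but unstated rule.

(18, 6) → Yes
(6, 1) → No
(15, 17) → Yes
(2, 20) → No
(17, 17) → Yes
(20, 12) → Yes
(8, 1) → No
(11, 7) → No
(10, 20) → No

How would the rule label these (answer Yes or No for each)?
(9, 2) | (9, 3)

The distinguishing property — first ≥ 12 — holds for all the 'Yes' cases and none of the 'No' cases.
(9, 2): first 9 — does not pass, so No. (9, 3): first 9 — does not pass, so No.

No, No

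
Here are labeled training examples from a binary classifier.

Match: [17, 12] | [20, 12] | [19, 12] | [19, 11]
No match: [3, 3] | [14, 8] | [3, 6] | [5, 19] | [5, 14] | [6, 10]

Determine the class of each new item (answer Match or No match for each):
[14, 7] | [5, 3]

Rule: sum ≥ 29. This holds for each 'Match' example and fails for each 'No match' one.
[14, 7]: 14+7 = 21 — doesn't qualify, so No match.
[5, 3]: 5+3 = 8 — doesn't qualify, so No match.

No match, No match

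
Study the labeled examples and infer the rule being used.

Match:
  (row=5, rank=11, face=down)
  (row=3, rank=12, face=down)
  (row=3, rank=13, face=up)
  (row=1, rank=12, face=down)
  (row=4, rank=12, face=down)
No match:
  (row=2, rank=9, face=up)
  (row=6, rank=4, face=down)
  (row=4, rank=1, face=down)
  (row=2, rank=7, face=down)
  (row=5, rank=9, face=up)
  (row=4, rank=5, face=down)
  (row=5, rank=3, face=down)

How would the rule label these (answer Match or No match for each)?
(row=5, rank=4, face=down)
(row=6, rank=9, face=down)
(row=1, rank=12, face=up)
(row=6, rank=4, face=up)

No match, No match, Match, No match

Rule: rank ≥ 11. This holds for each 'Match' example and fails for each 'No match' one.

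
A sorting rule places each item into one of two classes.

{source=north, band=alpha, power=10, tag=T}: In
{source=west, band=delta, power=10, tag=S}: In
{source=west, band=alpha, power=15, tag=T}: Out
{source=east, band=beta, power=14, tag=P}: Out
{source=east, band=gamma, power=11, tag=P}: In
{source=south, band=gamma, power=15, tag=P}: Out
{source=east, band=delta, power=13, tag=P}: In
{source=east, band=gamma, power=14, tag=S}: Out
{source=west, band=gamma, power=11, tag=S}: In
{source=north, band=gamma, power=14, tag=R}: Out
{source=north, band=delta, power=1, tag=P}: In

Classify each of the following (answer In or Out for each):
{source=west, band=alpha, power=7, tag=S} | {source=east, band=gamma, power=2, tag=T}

One predicate separates the groups cleanly: power ≤ 13.
{source=west, band=alpha, power=7, tag=S} → power = 7 → In.
{source=east, band=gamma, power=2, tag=T} → power = 2 → In.

In, In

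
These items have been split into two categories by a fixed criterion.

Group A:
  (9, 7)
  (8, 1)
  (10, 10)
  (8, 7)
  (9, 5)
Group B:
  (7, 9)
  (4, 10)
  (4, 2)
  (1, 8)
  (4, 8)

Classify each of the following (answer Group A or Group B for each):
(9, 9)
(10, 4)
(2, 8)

Group A, Group A, Group B

The classifier is using: first ≥ 8.
(9, 9) — first 9, hence Group A.
(10, 4) — first 10, hence Group A.
(2, 8) — first 2, hence Group B.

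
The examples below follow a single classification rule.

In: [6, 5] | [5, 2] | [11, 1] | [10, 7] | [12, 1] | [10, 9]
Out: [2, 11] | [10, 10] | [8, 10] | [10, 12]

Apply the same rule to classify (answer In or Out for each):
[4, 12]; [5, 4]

Out, In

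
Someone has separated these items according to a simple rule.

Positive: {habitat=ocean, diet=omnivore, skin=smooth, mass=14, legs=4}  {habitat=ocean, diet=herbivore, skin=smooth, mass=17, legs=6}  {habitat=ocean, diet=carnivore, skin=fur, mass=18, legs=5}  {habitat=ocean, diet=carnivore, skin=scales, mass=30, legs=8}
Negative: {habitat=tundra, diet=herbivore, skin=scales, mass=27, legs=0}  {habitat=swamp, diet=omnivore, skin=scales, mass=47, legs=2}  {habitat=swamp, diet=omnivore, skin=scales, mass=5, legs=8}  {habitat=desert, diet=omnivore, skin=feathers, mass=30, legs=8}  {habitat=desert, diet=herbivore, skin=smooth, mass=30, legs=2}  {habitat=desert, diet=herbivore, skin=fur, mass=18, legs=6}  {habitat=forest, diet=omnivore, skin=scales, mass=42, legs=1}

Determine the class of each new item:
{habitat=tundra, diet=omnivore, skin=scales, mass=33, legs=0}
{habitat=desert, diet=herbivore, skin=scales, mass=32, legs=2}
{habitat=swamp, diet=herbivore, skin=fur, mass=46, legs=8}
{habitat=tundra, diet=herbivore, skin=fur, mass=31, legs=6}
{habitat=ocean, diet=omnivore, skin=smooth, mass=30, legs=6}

'Positive' ⟺ habitat is ocean.
{habitat=tundra, diet=omnivore, skin=scales, mass=33, legs=0}: habitat is tundra, fails this test → Negative.
{habitat=desert, diet=herbivore, skin=scales, mass=32, legs=2}: habitat is desert, fails this test → Negative.
{habitat=swamp, diet=herbivore, skin=fur, mass=46, legs=8}: habitat is swamp, fails this test → Negative.
{habitat=tundra, diet=herbivore, skin=fur, mass=31, legs=6}: habitat is tundra, fails this test → Negative.
{habitat=ocean, diet=omnivore, skin=smooth, mass=30, legs=6}: habitat is ocean, matches → Positive.

Negative, Negative, Negative, Negative, Positive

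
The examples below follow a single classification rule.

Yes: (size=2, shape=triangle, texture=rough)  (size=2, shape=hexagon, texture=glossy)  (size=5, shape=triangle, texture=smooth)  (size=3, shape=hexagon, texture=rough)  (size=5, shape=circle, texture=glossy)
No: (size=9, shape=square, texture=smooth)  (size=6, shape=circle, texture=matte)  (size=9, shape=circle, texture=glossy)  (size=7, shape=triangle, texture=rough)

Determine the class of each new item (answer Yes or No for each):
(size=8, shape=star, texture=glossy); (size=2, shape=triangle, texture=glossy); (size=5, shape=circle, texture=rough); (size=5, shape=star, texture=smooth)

No, Yes, Yes, Yes

The simplest hypothesis consistent with all the labels is: size ≤ 5.
(size=8, shape=star, texture=glossy): size = 8, doesn't match → No.
(size=2, shape=triangle, texture=glossy): size = 2, checks out → Yes.
(size=5, shape=circle, texture=rough): size = 5, checks out → Yes.
(size=5, shape=star, texture=smooth): size = 5, checks out → Yes.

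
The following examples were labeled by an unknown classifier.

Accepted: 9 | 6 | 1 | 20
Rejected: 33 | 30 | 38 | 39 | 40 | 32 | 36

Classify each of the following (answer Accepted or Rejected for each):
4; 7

Accepted, Accepted

The pattern is that an item is 'Accepted' exactly when: at most 20.
4: 4 ≤ 20, matches → Accepted.
7: 7 ≤ 20, matches → Accepted.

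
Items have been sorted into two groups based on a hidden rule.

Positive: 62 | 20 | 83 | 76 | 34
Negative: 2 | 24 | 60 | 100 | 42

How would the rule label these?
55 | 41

All 'Positive' examples share one property — ≡ 6 (mod 7) — and every 'Negative' example lacks it.
55 — 55 mod 7 = 6, hence Positive.
41 — 41 mod 7 = 6, hence Positive.

Positive, Positive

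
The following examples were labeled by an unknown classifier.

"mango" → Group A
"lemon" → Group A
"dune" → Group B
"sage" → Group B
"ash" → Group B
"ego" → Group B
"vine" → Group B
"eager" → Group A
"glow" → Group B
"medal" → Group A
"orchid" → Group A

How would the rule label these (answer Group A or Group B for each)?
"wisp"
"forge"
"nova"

A rule that fits every label: length ≥ 5 — true of each 'Group A' example, false of each 'Group B' one.
"wisp" → length 4 → Group B. "forge" → length 5 → Group A. "nova" → length 4 → Group B.

Group B, Group A, Group B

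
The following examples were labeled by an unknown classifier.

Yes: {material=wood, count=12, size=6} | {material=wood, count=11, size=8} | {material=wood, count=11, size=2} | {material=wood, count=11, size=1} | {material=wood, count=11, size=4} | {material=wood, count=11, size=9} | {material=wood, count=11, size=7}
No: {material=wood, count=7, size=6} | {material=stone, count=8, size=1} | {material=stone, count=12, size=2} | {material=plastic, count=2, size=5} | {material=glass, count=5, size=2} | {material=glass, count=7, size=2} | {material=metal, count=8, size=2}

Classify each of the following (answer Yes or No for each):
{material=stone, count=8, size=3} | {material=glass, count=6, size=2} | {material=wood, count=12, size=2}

No, No, Yes

A rule that fits every label: material is wood AND count ≥ 8 — true of each 'Yes' example, false of each 'No' one.
{material=stone, count=8, size=3}: material is stone, count = 8 — lacks this property, so No.
{material=glass, count=6, size=2}: material is glass, count = 6 — lacks this property, so No.
{material=wood, count=12, size=2}: material is wood, count = 12 — meets the rule, so Yes.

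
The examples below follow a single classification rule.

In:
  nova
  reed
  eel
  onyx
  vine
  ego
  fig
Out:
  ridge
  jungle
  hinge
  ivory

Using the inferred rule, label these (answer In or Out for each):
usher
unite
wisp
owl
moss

Rule: length ≤ 4. This holds for each 'In' example and fails for each 'Out' one.
usher — length 5, hence Out. unite — length 5, hence Out. wisp — length 4, hence In. owl — length 3, hence In. moss — length 4, hence In.

Out, Out, In, In, In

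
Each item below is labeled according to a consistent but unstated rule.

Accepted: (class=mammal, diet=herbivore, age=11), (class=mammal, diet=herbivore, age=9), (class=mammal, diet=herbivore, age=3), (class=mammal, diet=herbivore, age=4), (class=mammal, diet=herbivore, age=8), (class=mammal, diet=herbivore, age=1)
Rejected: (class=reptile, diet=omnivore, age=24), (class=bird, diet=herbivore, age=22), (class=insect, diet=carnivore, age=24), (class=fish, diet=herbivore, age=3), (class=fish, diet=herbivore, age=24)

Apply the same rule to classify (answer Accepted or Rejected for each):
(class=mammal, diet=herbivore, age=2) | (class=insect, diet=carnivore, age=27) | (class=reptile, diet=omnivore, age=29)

Accepted, Rejected, Rejected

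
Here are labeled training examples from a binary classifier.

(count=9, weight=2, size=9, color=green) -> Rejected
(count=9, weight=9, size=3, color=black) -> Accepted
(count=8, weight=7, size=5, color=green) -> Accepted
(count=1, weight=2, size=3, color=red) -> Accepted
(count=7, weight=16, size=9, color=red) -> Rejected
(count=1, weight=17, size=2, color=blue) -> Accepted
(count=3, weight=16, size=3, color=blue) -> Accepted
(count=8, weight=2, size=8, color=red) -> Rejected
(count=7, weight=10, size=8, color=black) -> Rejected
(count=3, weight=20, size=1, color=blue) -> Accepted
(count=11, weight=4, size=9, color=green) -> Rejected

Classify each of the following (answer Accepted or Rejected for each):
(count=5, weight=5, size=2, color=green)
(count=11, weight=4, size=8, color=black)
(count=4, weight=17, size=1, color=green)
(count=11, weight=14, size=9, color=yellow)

Accepted, Rejected, Accepted, Rejected

The distinguishing property — size ≤ 5 — holds for all the 'Accepted' cases and none of the 'Rejected' cases.
(count=5, weight=5, size=2, color=green): Accepted (size = 2). (count=11, weight=4, size=8, color=black): Rejected (size = 8). (count=4, weight=17, size=1, color=green): Accepted (size = 1). (count=11, weight=14, size=9, color=yellow): Rejected (size = 9).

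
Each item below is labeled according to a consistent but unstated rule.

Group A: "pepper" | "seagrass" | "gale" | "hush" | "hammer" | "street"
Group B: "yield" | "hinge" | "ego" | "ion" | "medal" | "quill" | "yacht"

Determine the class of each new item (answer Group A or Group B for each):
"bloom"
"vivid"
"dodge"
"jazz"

Group B, Group B, Group B, Group A

All 'Group A' examples share one property — even length — and every 'Group B' example lacks it.
"bloom" — length 5, hence Group B.
"vivid" — length 5, hence Group B.
"dodge" — length 5, hence Group B.
"jazz" — length 4, hence Group A.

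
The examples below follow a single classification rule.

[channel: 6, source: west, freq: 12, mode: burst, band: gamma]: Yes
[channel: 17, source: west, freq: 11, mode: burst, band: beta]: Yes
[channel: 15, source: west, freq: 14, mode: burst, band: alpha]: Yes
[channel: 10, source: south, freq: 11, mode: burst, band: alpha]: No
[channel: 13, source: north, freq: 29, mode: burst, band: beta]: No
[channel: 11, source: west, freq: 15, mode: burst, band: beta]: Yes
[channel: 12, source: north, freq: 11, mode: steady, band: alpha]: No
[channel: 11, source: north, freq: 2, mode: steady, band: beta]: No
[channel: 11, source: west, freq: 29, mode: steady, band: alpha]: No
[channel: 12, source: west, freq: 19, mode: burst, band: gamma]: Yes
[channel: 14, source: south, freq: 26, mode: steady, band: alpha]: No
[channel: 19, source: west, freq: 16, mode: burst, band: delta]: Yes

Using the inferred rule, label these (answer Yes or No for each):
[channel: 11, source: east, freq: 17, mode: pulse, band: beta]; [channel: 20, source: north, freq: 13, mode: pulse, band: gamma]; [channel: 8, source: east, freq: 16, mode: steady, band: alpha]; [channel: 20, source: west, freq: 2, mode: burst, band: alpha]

Every 'Yes' example satisfies: mode is burst AND source is west. None of the 'No' examples do.
[channel: 11, source: east, freq: 17, mode: pulse, band: beta] → mode is pulse, source is east → No.
[channel: 20, source: north, freq: 13, mode: pulse, band: gamma] → mode is pulse, source is north → No.
[channel: 8, source: east, freq: 16, mode: steady, band: alpha] → mode is steady, source is east → No.
[channel: 20, source: west, freq: 2, mode: burst, band: alpha] → mode is burst, source is west → Yes.

No, No, No, Yes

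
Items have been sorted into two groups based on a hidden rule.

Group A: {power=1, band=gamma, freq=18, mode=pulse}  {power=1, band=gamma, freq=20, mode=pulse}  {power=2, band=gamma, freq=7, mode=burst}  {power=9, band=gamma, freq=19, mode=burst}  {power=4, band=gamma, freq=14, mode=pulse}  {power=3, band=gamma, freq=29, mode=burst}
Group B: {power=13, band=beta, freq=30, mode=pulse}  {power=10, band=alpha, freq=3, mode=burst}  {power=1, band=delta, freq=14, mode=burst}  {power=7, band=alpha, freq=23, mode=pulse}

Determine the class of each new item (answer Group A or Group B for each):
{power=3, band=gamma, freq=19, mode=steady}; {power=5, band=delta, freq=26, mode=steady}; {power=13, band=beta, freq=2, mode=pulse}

'Group A' ⟺ band is gamma.

Group A, Group B, Group B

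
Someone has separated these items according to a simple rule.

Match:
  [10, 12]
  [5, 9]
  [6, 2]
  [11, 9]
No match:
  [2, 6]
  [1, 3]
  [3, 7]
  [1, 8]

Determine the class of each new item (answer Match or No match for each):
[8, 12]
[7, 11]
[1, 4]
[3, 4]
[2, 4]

Match, Match, No match, No match, No match

The rule appears to be: first ≥ 5.
[8, 12]: Match (first 8).
[7, 11]: Match (first 7).
[1, 4]: No match (first 1).
[3, 4]: No match (first 3).
[2, 4]: No match (first 2).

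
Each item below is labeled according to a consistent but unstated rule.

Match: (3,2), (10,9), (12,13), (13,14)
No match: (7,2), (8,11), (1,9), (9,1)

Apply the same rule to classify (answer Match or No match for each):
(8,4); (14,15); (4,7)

The common property of the 'Match' items is: |first − second| ≤ 1. No 'No match' item has it.

No match, Match, No match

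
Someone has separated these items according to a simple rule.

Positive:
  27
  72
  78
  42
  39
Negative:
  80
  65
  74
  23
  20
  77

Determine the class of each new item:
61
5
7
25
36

A rule that fits every label: multiple of 3 — true of each 'Positive' example, false of each 'Negative' one.
61: Negative (61 = 3·20 + 1).
5: Negative (5 = 3·1 + 2).
7: Negative (7 = 3·2 + 1).
25: Negative (25 = 3·8 + 1).
36: Positive (36 = 3·12).

Negative, Negative, Negative, Negative, Positive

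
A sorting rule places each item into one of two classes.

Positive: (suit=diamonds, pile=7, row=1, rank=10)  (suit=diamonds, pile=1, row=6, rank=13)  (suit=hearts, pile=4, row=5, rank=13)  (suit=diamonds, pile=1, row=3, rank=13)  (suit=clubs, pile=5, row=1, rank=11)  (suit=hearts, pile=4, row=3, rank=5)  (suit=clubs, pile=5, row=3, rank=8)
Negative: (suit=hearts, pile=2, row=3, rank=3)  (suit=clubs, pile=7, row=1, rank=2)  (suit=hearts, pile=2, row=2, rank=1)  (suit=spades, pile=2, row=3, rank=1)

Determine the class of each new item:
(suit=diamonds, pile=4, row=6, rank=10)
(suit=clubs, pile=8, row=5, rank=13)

Positive, Positive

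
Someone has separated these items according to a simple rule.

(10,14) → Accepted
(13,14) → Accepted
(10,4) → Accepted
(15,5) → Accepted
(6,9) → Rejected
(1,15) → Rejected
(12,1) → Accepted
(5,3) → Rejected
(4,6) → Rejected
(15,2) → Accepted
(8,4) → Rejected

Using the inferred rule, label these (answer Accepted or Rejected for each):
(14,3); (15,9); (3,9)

'Accepted' ⟺ first ≥ 9.

Accepted, Accepted, Rejected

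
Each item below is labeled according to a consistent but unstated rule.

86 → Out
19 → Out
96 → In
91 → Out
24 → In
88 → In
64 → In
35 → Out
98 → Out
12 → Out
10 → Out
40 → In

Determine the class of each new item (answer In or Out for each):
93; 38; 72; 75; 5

Out, Out, In, Out, Out

Every 'In' example satisfies: multiple of 8. None of the 'Out' examples do.
93: 93 = 8·11 + 5 — doesn't match, so Out.
38: 38 = 8·4 + 6 — doesn't match, so Out.
72: 72 = 8·9 — meets the rule, so In.
75: 75 = 8·9 + 3 — doesn't match, so Out.
5: 5 = 8·0 + 5 — doesn't match, so Out.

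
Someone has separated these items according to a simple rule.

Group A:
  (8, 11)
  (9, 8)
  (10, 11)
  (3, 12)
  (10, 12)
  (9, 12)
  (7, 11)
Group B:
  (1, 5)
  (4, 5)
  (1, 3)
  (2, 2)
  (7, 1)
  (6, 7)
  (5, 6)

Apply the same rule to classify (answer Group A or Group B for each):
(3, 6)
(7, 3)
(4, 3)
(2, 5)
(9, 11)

Group B, Group B, Group B, Group B, Group A

All 'Group A' examples share one property — sum ≥ 15 — and every 'Group B' example lacks it.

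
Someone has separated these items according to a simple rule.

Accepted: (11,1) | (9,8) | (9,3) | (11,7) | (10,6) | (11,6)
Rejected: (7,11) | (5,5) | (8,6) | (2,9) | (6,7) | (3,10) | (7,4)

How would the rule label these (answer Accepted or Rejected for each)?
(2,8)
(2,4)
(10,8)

Rejected, Rejected, Accepted

The simplest hypothesis consistent with all the labels is: first ≥ 9.
(2,8): first 2 — does not satisfy this, so Rejected. (2,4): first 2 — does not satisfy this, so Rejected. (10,8): first 10 — satisfies this, so Accepted.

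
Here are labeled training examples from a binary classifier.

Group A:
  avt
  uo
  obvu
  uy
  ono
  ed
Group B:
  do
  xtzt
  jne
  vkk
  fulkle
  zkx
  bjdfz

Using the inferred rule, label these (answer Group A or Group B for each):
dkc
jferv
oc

Group B, Group B, Group A

All 'Group A' examples share one property — starts with a vowel — and every 'Group B' example lacks it.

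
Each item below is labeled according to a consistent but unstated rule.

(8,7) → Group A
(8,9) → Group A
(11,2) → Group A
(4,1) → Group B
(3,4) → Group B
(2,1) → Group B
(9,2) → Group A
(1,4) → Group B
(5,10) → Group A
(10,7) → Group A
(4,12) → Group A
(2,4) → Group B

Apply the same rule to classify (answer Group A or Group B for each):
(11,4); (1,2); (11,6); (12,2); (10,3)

Group A, Group B, Group A, Group A, Group A

One predicate separates the groups cleanly: sum ≥ 11.
(11,4): 11+4 = 15, qualifies → Group A. (1,2): 1+2 = 3, does not pass → Group B. (11,6): 11+6 = 17, qualifies → Group A. (12,2): 12+2 = 14, qualifies → Group A. (10,3): 10+3 = 13, qualifies → Group A.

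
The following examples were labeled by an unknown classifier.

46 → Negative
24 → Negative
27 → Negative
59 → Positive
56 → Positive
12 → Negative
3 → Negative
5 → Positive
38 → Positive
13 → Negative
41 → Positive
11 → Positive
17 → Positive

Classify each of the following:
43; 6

Negative, Negative

Comparing the two groups points to one rule — ≡ 2 (mod 3).
43 — 43 mod 3 = 1, hence Negative. 6 — 6 mod 3 = 0, hence Negative.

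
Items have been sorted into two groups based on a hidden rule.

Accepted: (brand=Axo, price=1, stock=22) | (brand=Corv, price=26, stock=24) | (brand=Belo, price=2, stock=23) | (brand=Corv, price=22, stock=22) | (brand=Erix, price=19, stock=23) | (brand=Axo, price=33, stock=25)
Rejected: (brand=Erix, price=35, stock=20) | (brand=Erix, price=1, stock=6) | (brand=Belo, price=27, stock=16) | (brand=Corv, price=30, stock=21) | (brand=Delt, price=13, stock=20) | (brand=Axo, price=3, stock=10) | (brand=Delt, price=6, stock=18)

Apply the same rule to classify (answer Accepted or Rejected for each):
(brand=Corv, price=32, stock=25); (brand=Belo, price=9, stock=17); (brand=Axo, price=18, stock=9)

The simplest hypothesis consistent with all the labels is: stock ≥ 22.
Accepted: (brand=Corv, price=32, stock=25), since stock = 25. Rejected: (brand=Belo, price=9, stock=17), since stock = 17. Rejected: (brand=Axo, price=18, stock=9), since stock = 9.

Accepted, Rejected, Rejected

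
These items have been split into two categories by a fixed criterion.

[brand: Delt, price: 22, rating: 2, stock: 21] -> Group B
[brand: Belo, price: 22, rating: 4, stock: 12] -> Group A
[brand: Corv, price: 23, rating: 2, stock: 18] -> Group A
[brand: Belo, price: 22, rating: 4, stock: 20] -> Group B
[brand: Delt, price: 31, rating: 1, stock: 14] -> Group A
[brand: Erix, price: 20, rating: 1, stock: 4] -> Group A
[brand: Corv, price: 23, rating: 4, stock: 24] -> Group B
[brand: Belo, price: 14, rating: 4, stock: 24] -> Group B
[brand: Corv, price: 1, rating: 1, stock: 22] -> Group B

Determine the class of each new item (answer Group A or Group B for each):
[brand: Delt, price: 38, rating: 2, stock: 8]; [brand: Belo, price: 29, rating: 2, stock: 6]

Group A, Group A

All 'Group A' examples share one property — stock ≤ 18 — and every 'Group B' example lacks it.
Group A: [brand: Delt, price: 38, rating: 2, stock: 8], since stock = 8.
Group A: [brand: Belo, price: 29, rating: 2, stock: 6], since stock = 6.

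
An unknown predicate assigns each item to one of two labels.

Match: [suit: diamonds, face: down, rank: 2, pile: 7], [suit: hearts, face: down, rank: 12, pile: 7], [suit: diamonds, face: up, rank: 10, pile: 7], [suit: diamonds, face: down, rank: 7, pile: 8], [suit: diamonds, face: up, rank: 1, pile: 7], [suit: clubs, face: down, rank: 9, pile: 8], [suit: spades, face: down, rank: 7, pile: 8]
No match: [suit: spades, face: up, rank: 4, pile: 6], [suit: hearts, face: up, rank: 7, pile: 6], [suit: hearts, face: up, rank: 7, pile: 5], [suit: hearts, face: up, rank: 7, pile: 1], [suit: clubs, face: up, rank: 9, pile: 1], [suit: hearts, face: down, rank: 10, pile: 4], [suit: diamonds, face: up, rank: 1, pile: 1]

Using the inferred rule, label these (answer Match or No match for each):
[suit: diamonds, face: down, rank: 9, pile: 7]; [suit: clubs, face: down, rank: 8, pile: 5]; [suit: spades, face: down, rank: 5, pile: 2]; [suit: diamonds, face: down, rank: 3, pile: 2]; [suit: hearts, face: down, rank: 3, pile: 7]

All 'Match' examples share one property — pile ≥ 7 — and every 'No match' example lacks it.

Match, No match, No match, No match, Match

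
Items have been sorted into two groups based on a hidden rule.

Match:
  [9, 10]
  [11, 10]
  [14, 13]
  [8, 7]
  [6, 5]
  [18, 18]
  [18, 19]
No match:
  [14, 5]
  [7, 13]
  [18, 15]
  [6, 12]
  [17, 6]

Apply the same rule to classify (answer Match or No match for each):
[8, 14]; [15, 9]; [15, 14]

The rule appears to be: |first − second| ≤ 1.

No match, No match, Match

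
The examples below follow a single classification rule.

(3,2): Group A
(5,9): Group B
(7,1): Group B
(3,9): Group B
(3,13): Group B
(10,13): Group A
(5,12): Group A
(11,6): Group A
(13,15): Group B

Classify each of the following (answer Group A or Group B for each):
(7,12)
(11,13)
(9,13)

Group A, Group B, Group B

A rule that fits every label: sum is odd — true of each 'Group A' example, false of each 'Group B' one.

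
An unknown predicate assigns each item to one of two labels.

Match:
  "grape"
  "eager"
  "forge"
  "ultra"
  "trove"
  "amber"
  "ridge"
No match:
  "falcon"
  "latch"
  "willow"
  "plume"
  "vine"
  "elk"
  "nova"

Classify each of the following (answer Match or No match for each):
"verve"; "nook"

One predicate separates the groups cleanly: contains 'r'.
"verve": has 'r' — has this property, so Match. "nook": no 'r' — lacks this property, so No match.

Match, No match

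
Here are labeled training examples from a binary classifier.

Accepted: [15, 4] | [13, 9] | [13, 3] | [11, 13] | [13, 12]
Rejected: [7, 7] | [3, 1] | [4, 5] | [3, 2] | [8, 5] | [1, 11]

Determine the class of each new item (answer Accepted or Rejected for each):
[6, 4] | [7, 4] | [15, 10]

The common property of the 'Accepted' items is: sum ≥ 16. No 'Rejected' item has it.
[6, 4]: 6+4 = 10 — does not fit, so Rejected. [7, 4]: 7+4 = 11 — does not fit, so Rejected. [15, 10]: 15+10 = 25 — fits, so Accepted.

Rejected, Rejected, Accepted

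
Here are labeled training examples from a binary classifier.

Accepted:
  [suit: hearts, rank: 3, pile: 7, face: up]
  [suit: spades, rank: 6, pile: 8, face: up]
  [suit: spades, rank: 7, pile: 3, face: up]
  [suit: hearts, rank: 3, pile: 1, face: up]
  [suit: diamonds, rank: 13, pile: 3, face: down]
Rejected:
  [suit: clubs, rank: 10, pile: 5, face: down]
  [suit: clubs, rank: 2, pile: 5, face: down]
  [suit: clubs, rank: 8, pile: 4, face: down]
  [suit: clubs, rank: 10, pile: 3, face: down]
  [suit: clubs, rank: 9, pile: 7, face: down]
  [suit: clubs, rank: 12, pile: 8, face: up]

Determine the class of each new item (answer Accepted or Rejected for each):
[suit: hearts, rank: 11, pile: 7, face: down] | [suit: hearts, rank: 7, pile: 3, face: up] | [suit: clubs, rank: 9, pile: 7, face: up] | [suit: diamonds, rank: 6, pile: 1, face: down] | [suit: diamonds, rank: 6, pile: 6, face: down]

A rule that fits every label: suit is not clubs — true of each 'Accepted' example, false of each 'Rejected' one.
[suit: hearts, rank: 11, pile: 7, face: down]: Accepted (suit is hearts). [suit: hearts, rank: 7, pile: 3, face: up]: Accepted (suit is hearts). [suit: clubs, rank: 9, pile: 7, face: up]: Rejected (suit is clubs). [suit: diamonds, rank: 6, pile: 1, face: down]: Accepted (suit is diamonds). [suit: diamonds, rank: 6, pile: 6, face: down]: Accepted (suit is diamonds).

Accepted, Accepted, Rejected, Accepted, Accepted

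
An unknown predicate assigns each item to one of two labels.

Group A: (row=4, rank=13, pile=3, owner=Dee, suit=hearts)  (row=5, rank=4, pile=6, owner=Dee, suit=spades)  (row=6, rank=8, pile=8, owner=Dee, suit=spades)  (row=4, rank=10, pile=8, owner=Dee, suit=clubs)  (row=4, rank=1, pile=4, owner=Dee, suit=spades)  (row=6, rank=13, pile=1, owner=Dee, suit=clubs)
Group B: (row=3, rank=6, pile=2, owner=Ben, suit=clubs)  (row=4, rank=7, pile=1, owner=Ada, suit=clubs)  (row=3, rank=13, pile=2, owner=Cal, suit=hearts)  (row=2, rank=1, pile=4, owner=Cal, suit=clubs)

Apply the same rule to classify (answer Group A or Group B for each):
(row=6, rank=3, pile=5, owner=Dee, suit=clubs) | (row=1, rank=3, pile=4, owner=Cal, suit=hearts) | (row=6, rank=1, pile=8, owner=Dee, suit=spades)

Group A, Group B, Group A

A rule that fits every label: owner is Dee — true of each 'Group A' example, false of each 'Group B' one.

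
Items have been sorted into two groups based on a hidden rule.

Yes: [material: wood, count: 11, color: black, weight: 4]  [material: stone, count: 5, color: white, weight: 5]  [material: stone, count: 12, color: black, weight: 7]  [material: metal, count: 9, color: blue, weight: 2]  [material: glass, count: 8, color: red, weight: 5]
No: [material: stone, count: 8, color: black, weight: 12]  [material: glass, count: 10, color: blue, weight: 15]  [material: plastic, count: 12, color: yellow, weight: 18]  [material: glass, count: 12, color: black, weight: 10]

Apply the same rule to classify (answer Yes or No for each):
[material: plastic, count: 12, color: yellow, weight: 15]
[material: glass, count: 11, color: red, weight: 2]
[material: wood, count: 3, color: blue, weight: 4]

No, Yes, Yes

The classifier is using: weight ≤ 7.
[material: plastic, count: 12, color: yellow, weight: 15]: weight = 15 — doesn't qualify, so No. [material: glass, count: 11, color: red, weight: 2]: weight = 2 — matches, so Yes. [material: wood, count: 3, color: blue, weight: 4]: weight = 4 — matches, so Yes.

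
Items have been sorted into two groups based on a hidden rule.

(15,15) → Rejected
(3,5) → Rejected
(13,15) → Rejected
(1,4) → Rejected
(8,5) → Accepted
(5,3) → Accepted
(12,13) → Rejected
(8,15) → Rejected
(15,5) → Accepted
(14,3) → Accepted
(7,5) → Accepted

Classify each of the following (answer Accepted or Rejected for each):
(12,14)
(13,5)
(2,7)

Rejected, Accepted, Rejected

Looking at the examples, the only property every 'Accepted' case has and every 'Rejected' case lacks is: first > second.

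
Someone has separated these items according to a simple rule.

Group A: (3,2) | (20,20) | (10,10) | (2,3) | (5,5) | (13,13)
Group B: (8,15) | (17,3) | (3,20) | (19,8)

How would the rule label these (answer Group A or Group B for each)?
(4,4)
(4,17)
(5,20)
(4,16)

'Group A' ⟺ |first − second| ≤ 1.
(4,4): |4−4| = 0 — has this property, so Group A.
(4,17): |4−17| = 13 — fails the rule, so Group B.
(5,20): |5−20| = 15 — fails the rule, so Group B.
(4,16): |4−16| = 12 — fails the rule, so Group B.

Group A, Group B, Group B, Group B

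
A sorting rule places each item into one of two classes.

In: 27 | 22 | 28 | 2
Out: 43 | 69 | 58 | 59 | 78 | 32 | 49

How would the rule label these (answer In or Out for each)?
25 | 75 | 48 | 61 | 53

Every 'In' example satisfies: at most 28. None of the 'Out' examples do.
25: 25 ≤ 28 — passes, so In.
75: 75 > 28 — fails the rule, so Out.
48: 48 > 28 — fails the rule, so Out.
61: 61 > 28 — fails the rule, so Out.
53: 53 > 28 — fails the rule, so Out.

In, Out, Out, Out, Out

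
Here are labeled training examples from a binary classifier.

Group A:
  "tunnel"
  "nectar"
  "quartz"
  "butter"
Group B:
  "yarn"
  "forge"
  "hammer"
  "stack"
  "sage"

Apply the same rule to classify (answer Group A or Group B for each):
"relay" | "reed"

Group B, Group B

The distinguishing property — even length AND contains 't' — holds for all the 'Group A' cases and none of the 'Group B' cases.
"relay" → length 5, no 't' → Group B. "reed" → length 4, no 't' → Group B.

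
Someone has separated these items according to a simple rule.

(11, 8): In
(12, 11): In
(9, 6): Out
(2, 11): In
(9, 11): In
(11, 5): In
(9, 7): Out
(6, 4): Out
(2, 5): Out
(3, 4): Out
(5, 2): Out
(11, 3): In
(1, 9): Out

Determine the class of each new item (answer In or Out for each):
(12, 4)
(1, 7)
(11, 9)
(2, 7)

The pattern is that an item is 'In' exactly when: max ≥ 11.
(12, 4): max 12 — passes, so In.
(1, 7): max 7 — doesn't match, so Out.
(11, 9): max 11 — passes, so In.
(2, 7): max 7 — doesn't match, so Out.

In, Out, In, Out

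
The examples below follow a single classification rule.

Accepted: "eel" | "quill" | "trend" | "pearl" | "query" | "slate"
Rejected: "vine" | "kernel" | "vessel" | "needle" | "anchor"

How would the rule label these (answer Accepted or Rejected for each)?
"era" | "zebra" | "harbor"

Looking at the examples, the only property every 'Accepted' case has and every 'Rejected' case lacks is: odd length.

Accepted, Accepted, Rejected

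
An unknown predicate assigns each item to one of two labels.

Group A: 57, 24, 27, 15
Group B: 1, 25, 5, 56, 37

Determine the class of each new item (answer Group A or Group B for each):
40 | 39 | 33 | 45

Looking at the examples, the only property every 'Group A' case has and every 'Group B' case lacks is: multiple of 3.
40: 40 = 3·13 + 1, lacks this property → Group B. 39: 39 = 3·13, passes → Group A. 33: 33 = 3·11, passes → Group A. 45: 45 = 3·15, passes → Group A.

Group B, Group A, Group A, Group A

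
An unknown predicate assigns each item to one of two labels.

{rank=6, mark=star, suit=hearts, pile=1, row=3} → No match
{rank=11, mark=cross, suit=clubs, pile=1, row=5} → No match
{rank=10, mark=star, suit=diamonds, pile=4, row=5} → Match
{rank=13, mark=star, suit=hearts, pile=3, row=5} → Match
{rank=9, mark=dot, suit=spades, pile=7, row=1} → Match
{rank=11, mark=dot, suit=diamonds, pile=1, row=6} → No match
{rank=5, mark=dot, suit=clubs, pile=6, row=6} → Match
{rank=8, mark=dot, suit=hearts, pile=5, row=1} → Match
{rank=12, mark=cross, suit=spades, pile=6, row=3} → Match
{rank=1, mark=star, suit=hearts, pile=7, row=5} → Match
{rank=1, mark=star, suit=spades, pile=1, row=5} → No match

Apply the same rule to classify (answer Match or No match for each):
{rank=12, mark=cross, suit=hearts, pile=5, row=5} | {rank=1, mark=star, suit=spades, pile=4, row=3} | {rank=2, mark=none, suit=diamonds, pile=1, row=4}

'Match' ⟺ pile ≥ 3.
Match: {rank=12, mark=cross, suit=hearts, pile=5, row=5}, since pile = 5. Match: {rank=1, mark=star, suit=spades, pile=4, row=3}, since pile = 4. No match: {rank=2, mark=none, suit=diamonds, pile=1, row=4}, since pile = 1.

Match, Match, No match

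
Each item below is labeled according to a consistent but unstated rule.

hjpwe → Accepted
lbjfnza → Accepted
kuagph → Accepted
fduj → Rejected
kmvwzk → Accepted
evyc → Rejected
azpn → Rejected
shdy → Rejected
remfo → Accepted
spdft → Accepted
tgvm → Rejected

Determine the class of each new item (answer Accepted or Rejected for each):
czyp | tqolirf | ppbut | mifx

The common property of the 'Accepted' items is: length ≥ 5. No 'Rejected' item has it.
czyp — length 4, hence Rejected.
tqolirf — length 7, hence Accepted.
ppbut — length 5, hence Accepted.
mifx — length 4, hence Rejected.

Rejected, Accepted, Accepted, Rejected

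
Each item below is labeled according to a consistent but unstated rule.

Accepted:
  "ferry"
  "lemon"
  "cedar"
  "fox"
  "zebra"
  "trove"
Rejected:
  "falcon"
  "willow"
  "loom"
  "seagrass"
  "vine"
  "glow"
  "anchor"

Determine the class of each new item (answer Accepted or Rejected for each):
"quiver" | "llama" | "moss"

Rejected, Accepted, Rejected

The rule appears to be: odd length.
"quiver" → length 6 → Rejected. "llama" → length 5 → Accepted. "moss" → length 4 → Rejected.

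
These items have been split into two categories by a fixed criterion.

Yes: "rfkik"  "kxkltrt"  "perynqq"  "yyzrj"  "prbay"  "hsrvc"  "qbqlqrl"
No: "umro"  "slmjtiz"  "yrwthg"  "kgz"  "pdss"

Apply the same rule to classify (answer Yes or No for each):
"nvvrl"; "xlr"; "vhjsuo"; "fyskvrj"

Yes, Yes, No, Yes

Rule: odd length AND contains 'r'. This holds for each 'Yes' example and fails for each 'No' one.
"nvvrl": Yes (length 5, has 'r').
"xlr": Yes (length 3, has 'r').
"vhjsuo": No (length 6, no 'r').
"fyskvrj": Yes (length 7, has 'r').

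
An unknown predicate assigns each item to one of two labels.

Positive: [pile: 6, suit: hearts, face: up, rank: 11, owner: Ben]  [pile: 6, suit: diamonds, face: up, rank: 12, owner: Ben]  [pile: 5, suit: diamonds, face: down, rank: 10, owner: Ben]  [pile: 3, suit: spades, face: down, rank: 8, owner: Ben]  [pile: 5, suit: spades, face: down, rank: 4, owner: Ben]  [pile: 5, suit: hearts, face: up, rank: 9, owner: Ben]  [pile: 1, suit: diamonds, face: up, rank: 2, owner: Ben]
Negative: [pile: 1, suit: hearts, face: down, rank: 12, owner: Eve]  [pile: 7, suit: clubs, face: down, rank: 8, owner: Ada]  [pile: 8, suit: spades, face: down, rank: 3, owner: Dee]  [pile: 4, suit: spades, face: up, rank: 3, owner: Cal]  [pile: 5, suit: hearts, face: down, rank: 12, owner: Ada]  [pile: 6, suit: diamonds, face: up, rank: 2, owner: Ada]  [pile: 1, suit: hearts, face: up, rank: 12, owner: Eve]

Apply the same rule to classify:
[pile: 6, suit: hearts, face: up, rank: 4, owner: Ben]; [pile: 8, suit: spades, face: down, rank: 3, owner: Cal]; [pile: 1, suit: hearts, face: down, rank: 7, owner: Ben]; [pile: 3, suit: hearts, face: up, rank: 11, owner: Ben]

'Positive' ⟺ owner is Ben.
[pile: 6, suit: hearts, face: up, rank: 4, owner: Ben]: owner is Ben, fits → Positive. [pile: 8, suit: spades, face: down, rank: 3, owner: Cal]: owner is Cal, does not fit → Negative. [pile: 1, suit: hearts, face: down, rank: 7, owner: Ben]: owner is Ben, fits → Positive. [pile: 3, suit: hearts, face: up, rank: 11, owner: Ben]: owner is Ben, fits → Positive.

Positive, Negative, Positive, Positive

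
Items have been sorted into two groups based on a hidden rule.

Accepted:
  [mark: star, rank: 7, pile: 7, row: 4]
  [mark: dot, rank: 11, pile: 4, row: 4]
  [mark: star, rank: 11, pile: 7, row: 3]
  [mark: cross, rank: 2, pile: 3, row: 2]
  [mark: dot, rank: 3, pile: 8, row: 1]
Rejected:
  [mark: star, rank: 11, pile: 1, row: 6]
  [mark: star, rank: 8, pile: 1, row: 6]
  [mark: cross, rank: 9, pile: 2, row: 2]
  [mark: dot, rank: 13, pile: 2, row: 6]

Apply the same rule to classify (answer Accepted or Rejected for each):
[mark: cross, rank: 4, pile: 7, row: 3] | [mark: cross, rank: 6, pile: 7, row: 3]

Accepted, Accepted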